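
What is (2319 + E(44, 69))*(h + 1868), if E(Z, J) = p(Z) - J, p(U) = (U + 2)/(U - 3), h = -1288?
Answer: 53531680/41 ≈ 1.3057e+6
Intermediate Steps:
p(U) = (2 + U)/(-3 + U)
E(Z, J) = -J + (2 + Z)/(-3 + Z) (E(Z, J) = (2 + Z)/(-3 + Z) - J = -J + (2 + Z)/(-3 + Z))
(2319 + E(44, 69))*(h + 1868) = (2319 + (2 + 44 - 1*69*(-3 + 44))/(-3 + 44))*(-1288 + 1868) = (2319 + (2 + 44 - 1*69*41)/41)*580 = (2319 + (2 + 44 - 2829)/41)*580 = (2319 + (1/41)*(-2783))*580 = (2319 - 2783/41)*580 = (92296/41)*580 = 53531680/41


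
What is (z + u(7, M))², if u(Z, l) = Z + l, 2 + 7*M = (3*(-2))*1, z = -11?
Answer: 1296/49 ≈ 26.449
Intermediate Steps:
M = -8/7 (M = -2/7 + ((3*(-2))*1)/7 = -2/7 + (-6*1)/7 = -2/7 + (⅐)*(-6) = -2/7 - 6/7 = -8/7 ≈ -1.1429)
(z + u(7, M))² = (-11 + (7 - 8/7))² = (-11 + 41/7)² = (-36/7)² = 1296/49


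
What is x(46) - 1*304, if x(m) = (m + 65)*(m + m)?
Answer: 9908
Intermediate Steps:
x(m) = 2*m*(65 + m) (x(m) = (65 + m)*(2*m) = 2*m*(65 + m))
x(46) - 1*304 = 2*46*(65 + 46) - 1*304 = 2*46*111 - 304 = 10212 - 304 = 9908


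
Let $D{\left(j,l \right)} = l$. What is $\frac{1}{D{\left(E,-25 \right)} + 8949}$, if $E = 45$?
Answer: $\frac{1}{8924} \approx 0.00011206$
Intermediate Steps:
$\frac{1}{D{\left(E,-25 \right)} + 8949} = \frac{1}{-25 + 8949} = \frac{1}{8924}$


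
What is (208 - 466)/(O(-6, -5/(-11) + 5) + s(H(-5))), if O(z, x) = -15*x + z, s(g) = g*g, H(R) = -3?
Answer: 946/289 ≈ 3.2734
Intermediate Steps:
s(g) = g²
O(z, x) = z - 15*x
(208 - 466)/(O(-6, -5/(-11) + 5) + s(H(-5))) = (208 - 466)/((-6 - 15*(-5/(-11) + 5)) + (-3)²) = -258/((-6 - 15*(-5*(-1/11) + 5)) + 9) = -258/((-6 - 15*(5/11 + 5)) + 9) = -258/((-6 - 15*60/11) + 9) = -258/((-6 - 900/11) + 9) = -258/(-966/11 + 9) = -258/(-867/11) = -258*(-11/867) = 946/289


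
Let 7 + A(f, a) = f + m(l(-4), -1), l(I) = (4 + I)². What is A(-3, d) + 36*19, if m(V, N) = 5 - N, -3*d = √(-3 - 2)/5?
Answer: 680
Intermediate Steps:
d = -I*√5/15 (d = -√(-3 - 2)/(3*5) = -√(-5)/(3*5) = -I*√5/(3*5) = -I*√5/15 ≈ -0.14907*I)
A(f, a) = -1 + f (A(f, a) = -7 + (f + (5 - 1*(-1))) = -7 + (f + (5 + 1)) = -7 + (f + 6) = -7 + (6 + f) = -1 + f)
A(-3, d) + 36*19 = (-1 - 3) + 36*19 = -4 + 684 = 680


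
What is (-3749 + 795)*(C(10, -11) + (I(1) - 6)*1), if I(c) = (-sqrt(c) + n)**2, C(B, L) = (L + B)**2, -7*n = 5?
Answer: 42622/7 ≈ 6088.9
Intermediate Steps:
n = -5/7 (n = -1/7*5 = -5/7 ≈ -0.71429)
C(B, L) = (B + L)**2
I(c) = (-5/7 - sqrt(c))**2 (I(c) = (-sqrt(c) - 5/7)**2 = (-5/7 - sqrt(c))**2)
(-3749 + 795)*(C(10, -11) + (I(1) - 6)*1) = (-3749 + 795)*((10 - 11)**2 + ((5 + 7*sqrt(1))**2/49 - 6)*1) = -2954*((-1)**2 + ((5 + 7*1)**2/49 - 6)*1) = -2954*(1 + ((5 + 7)**2/49 - 6)*1) = -2954*(1 + ((1/49)*12**2 - 6)*1) = -2954*(1 + ((1/49)*144 - 6)*1) = -2954*(1 + (144/49 - 6)*1) = -2954*(1 - 150/49*1) = -2954*(1 - 150/49) = -2954*(-101/49) = 42622/7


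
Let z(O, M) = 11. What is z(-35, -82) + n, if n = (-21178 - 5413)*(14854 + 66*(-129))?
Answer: -168586929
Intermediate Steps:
n = -168586940 (n = -26591*(14854 - 8514) = -26591*6340 = -168586940)
z(-35, -82) + n = 11 - 168586940 = -168586929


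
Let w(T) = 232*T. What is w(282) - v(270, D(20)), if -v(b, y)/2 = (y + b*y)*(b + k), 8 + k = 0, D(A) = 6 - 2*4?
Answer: -218584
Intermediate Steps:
D(A) = -2 (D(A) = 6 - 8 = -2)
k = -8 (k = -8 + 0 = -8)
v(b, y) = -2*(-8 + b)*(y + b*y) (v(b, y) = -2*(y + b*y)*(b - 8) = -2*(y + b*y)*(-8 + b) = -2*(-8 + b)*(y + b*y))
w(282) - v(270, D(20)) = 232*282 - 2*(-2)*(8 - 1*270**2 + 7*270) = 65424 - 2*(-2)*(8 - 1*72900 + 1890) = 65424 - 2*(-2)*(8 - 72900 + 1890) = 65424 - 2*(-2)*(-71002) = 65424 - 1*284008 = 65424 - 284008 = -218584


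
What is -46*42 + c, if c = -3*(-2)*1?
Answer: -1926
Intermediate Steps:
c = 6 (c = 6*1 = 6)
-46*42 + c = -46*42 + 6 = -1932 + 6 = -1926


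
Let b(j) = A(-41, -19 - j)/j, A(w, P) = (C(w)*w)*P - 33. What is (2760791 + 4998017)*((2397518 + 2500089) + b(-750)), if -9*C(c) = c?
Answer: 128253392463530632/3375 ≈ 3.8001e+13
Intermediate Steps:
C(c) = -c/9
A(w, P) = -33 - P*w²/9 (A(w, P) = ((-w/9)*w)*P - 33 = (-w²/9)*P - 33 = -P*w²/9 - 33 = -33 - P*w²/9)
b(j) = (31642/9 + 1681*j/9)/j (b(j) = (-33 - ⅑*(-19 - j)*(-41)²)/j = (-33 - ⅑*(-19 - j)*1681)/j = (-33 + (31939/9 + 1681*j/9))/j = (31642/9 + 1681*j/9)/j)
(2760791 + 4998017)*((2397518 + 2500089) + b(-750)) = (2760791 + 4998017)*((2397518 + 2500089) + (⅑)*(31642 + 1681*(-750))/(-750)) = 7758808*(4897607 + (⅑)*(-1/750)*(31642 - 1260750)) = 7758808*(4897607 + (⅑)*(-1/750)*(-1229108)) = 7758808*(4897607 + 614554/3375) = 7758808*(16530038179/3375) = 128253392463530632/3375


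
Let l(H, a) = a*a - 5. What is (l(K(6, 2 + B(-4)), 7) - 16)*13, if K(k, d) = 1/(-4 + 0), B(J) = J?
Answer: 364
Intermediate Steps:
K(k, d) = -¼ (K(k, d) = 1/(-4) = -¼)
l(H, a) = -5 + a² (l(H, a) = a² - 5 = -5 + a²)
(l(K(6, 2 + B(-4)), 7) - 16)*13 = ((-5 + 7²) - 16)*13 = ((-5 + 49) - 16)*13 = (44 - 16)*13 = 28*13 = 364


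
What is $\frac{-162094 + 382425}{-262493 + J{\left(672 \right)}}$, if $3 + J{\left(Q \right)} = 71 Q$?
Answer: $- \frac{220331}{214784} \approx -1.0258$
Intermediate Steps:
$J{\left(Q \right)} = -3 + 71 Q$
$\frac{-162094 + 382425}{-262493 + J{\left(672 \right)}} = \frac{-162094 + 382425}{-262493 + \left(-3 + 71 \cdot 672\right)} = \frac{220331}{-262493 + \left(-3 + 47712\right)} = \frac{220331}{-262493 + 47709} = \frac{220331}{-214784} = 220331 \left(- \frac{1}{214784}\right) = - \frac{220331}{214784}$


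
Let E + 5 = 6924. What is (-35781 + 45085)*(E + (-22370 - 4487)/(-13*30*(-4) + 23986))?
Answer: 822128965884/12773 ≈ 6.4365e+7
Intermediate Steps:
E = 6919 (E = -5 + 6924 = 6919)
(-35781 + 45085)*(E + (-22370 - 4487)/(-13*30*(-4) + 23986)) = (-35781 + 45085)*(6919 + (-22370 - 4487)/(-13*30*(-4) + 23986)) = 9304*(6919 - 26857/(-390*(-4) + 23986)) = 9304*(6919 - 26857/(1560 + 23986)) = 9304*(6919 - 26857/25546) = 9304*(176725917/25546) = 822128965884/12773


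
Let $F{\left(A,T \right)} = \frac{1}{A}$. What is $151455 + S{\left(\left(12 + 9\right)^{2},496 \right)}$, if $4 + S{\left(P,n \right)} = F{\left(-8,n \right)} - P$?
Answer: $\frac{1208079}{8} \approx 1.5101 \cdot 10^{5}$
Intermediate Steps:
$S{\left(P,n \right)} = - \frac{33}{8} - P$ ($S{\left(P,n \right)} = -4 - \left(\frac{1}{8} + P\right) = - \frac{33}{8} - P$)
$151455 + S{\left(\left(12 + 9\right)^{2},496 \right)} = 151455 - \left(\frac{33}{8} + \left(12 + 9\right)^{2}\right) = 151455 - \frac{3561}{8} = \frac{1208079}{8}$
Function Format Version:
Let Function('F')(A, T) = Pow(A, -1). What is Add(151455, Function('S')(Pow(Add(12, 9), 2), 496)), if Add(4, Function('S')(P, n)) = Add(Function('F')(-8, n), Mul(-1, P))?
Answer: Rational(1208079, 8) ≈ 1.5101e+5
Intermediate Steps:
Function('S')(P, n) = Add(Rational(-33, 8), Mul(-1, P)) (Function('S')(P, n) = Add(-4, Add(Pow(-8, -1), Mul(-1, P))) = Add(-4, Add(Rational(-1, 8), Mul(-1, P))) = Add(Rational(-33, 8), Mul(-1, P)))
Add(151455, Function('S')(Pow(Add(12, 9), 2), 496)) = Add(151455, Add(Rational(-33, 8), Mul(-1, Pow(Add(12, 9), 2)))) = Add(151455, Add(Rational(-33, 8), Mul(-1, Pow(21, 2)))) = Add(151455, Add(Rational(-33, 8), Mul(-1, 441))) = Add(151455, Add(Rational(-33, 8), -441)) = Add(151455, Rational(-3561, 8)) = Rational(1208079, 8)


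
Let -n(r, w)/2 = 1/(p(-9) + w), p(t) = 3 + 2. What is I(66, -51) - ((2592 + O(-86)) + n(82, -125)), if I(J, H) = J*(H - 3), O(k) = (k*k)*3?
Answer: -1700641/60 ≈ -28344.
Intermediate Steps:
p(t) = 5
O(k) = 3*k² (O(k) = k²*3 = 3*k²)
I(J, H) = J*(-3 + H)
n(r, w) = -2/(5 + w)
I(66, -51) - ((2592 + O(-86)) + n(82, -125)) = 66*(-3 - 51) - ((2592 + 3*(-86)²) - 2/(5 - 125)) = 66*(-54) - ((2592 + 3*7396) - 2/(-120)) = -3564 - ((2592 + 22188) - 2*(-1/120)) = -3564 - (24780 + 1/60) = -3564 - 1*1486801/60 = -3564 - 1486801/60 = -1700641/60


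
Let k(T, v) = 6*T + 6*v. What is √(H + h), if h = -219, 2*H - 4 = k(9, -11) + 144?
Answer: I*√151 ≈ 12.288*I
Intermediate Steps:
H = 68 (H = 2 + ((6*9 + 6*(-11)) + 144)/2 = 2 + ((54 - 66) + 144)/2 = 2 + (-12 + 144)/2 = 2 + (½)*132 = 2 + 66 = 68)
√(H + h) = √(68 - 219) = √(-151) = I*√151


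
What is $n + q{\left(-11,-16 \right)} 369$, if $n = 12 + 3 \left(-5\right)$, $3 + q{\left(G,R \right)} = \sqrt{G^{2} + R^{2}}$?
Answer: $-1110 + 369 \sqrt{377} \approx 6054.7$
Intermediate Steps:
$q{\left(G,R \right)} = -3 + \sqrt{G^{2} + R^{2}}$
$n = -3$ ($n = 12 - 15 = -3$)
$n + q{\left(-11,-16 \right)} 369 = -3 + \left(-3 + \sqrt{\left(-11\right)^{2} + \left(-16\right)^{2}}\right) 369 = -3 + \left(-3 + \sqrt{121 + 256}\right) 369 = -3 + \left(-3 + \sqrt{377}\right) 369 = -3 - \left(1107 - 369 \sqrt{377}\right) = -1110 + 369 \sqrt{377}$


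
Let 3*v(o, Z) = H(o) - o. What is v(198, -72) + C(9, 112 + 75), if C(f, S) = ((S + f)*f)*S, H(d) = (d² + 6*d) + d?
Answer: 343332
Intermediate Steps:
H(d) = d² + 7*d
v(o, Z) = -o/3 + o*(7 + o)/3 (v(o, Z) = (o*(7 + o) - o)/3 = (-o + o*(7 + o))/3 = -o/3 + o*(7 + o)/3)
C(f, S) = S*f*(S + f) (C(f, S) = (f*(S + f))*S = S*f*(S + f))
v(198, -72) + C(9, 112 + 75) = (⅓)*198*(6 + 198) + (112 + 75)*9*((112 + 75) + 9) = (⅓)*198*204 + 187*9*(187 + 9) = 13464 + 187*9*196 = 13464 + 329868 = 343332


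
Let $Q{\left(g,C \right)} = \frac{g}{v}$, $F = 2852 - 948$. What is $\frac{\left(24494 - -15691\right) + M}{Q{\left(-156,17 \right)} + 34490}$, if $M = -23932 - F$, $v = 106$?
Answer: $\frac{760497}{1827892} \approx 0.41605$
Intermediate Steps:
$F = 1904$
$Q{\left(g,C \right)} = \frac{g}{106}$
$M = -25836$ ($M = -23932 - 1904 = -25836$)
$\frac{\left(24494 - -15691\right) + M}{Q{\left(-156,17 \right)} + 34490} = \frac{\left(24494 - -15691\right) - 25836}{\frac{1}{106} \left(-156\right) + 34490} = \frac{\left(24494 + 15691\right) - 25836}{- \frac{78}{53} + 34490} = \frac{40185 - 25836}{\frac{1827892}{53}} = 14349 \cdot \frac{53}{1827892} = \frac{760497}{1827892}$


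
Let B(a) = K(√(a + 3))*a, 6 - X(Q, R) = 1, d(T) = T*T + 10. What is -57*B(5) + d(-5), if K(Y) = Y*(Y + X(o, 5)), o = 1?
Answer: -2245 - 2850*√2 ≈ -6275.5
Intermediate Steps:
d(T) = 10 + T² (d(T) = T² + 10 = 10 + T²)
X(Q, R) = 5 (X(Q, R) = 6 - 1*1 = 6 - 1 = 5)
K(Y) = Y*(5 + Y) (K(Y) = Y*(Y + 5) = Y*(5 + Y))
B(a) = a*√(3 + a)*(5 + √(3 + a)) (B(a) = (√(a + 3)*(5 + √(a + 3)))*a = (√(3 + a)*(5 + √(3 + a)))*a = a*√(3 + a)*(5 + √(3 + a)))
-57*B(5) + d(-5) = -285*(3 + 5 + 5*√(3 + 5)) + (10 + (-5)²) = -285*(3 + 5 + 5*√8) + (10 + 25) = -285*(3 + 5 + 5*(2*√2)) + 35 = -285*(3 + 5 + 10*√2) + 35 = -285*(8 + 10*√2) + 35 = -57*(40 + 50*√2) + 35 = (-2280 - 2850*√2) + 35 = -2245 - 2850*√2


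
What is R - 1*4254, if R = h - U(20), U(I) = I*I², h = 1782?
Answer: -10472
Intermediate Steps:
U(I) = I³
R = -6218 (R = 1782 - 1*20³ = 1782 - 1*8000 = 1782 - 8000 = -6218)
R - 1*4254 = -6218 - 1*4254 = -6218 - 4254 = -10472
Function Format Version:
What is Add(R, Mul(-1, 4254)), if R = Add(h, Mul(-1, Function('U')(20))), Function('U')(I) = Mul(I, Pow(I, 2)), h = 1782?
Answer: -10472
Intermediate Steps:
Function('U')(I) = Pow(I, 3)
R = -6218 (R = Add(1782, Mul(-1, Pow(20, 3))) = Add(1782, Mul(-1, 8000)) = Add(1782, -8000) = -6218)
Add(R, Mul(-1, 4254)) = Add(-6218, Mul(-1, 4254)) = Add(-6218, -4254) = -10472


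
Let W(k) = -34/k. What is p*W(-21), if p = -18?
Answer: -204/7 ≈ -29.143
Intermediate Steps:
p*W(-21) = -(-612)/(-21) = -(-612)*(-1)/21 = -18*34/21 = -204/7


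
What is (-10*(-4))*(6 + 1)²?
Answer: 1960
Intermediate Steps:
(-10*(-4))*(6 + 1)² = 40*7² = 40*49 = 1960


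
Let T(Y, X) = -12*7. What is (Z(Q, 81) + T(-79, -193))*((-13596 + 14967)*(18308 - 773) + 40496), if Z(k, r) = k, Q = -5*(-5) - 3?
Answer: -1493020822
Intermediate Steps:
Q = 22 (Q = 25 - 3 = 22)
T(Y, X) = -84
(Z(Q, 81) + T(-79, -193))*((-13596 + 14967)*(18308 - 773) + 40496) = (22 - 84)*((-13596 + 14967)*(18308 - 773) + 40496) = -62*(1371*17535 + 40496) = -62*(24040485 + 40496) = -62*24080981 = -1493020822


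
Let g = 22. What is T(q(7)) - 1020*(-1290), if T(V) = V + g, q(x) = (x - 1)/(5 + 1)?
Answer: 1315823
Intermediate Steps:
q(x) = -⅙ + x/6 (q(x) = (-1 + x)/6 = (-1 + x)*(⅙) = -⅙ + x/6)
T(V) = 22 + V (T(V) = V + 22 = 22 + V)
T(q(7)) - 1020*(-1290) = (22 + (-⅙ + (⅙)*7)) - 1020*(-1290) = (22 + (-⅙ + 7/6)) + 1315800 = (22 + 1) + 1315800 = 23 + 1315800 = 1315823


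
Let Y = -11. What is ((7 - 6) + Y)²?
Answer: 100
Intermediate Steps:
((7 - 6) + Y)² = ((7 - 6) - 11)² = (1 - 11)² = (-10)² = 100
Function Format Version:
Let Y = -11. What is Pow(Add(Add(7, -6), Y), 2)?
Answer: 100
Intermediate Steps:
Pow(Add(Add(7, -6), Y), 2) = Pow(Add(Add(7, -6), -11), 2) = Pow(Add(1, -11), 2) = Pow(-10, 2) = 100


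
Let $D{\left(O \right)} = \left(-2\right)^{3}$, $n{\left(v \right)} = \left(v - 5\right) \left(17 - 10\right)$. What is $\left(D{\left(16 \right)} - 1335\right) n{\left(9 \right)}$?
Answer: $-37604$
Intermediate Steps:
$n{\left(v \right)} = -35 + 7 v$ ($n{\left(v \right)} = \left(-5 + v\right) 7 = -35 + 7 v$)
$D{\left(O \right)} = -8$
$\left(D{\left(16 \right)} - 1335\right) n{\left(9 \right)} = \left(-8 - 1335\right) \left(-35 + 7 \cdot 9\right) = - 1343 \left(-35 + 63\right) = \left(-1343\right) 28 = -37604$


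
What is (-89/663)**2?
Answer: 7921/439569 ≈ 0.018020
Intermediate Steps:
(-89/663)**2 = 7921/439569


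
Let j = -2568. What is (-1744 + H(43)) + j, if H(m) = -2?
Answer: -4314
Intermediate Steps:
(-1744 + H(43)) + j = (-1744 - 2) - 2568 = -1746 - 2568 = -4314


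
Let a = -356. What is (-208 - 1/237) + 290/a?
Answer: -8809231/42186 ≈ -208.82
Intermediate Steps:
(-208 - 1/237) + 290/a = (-208 - 1/237) + 290/(-356) = (-208 - 1*1/237) + 290*(-1/356) = (-208 - 1/237) - 145/178 = -49297/237 - 145/178 = -8809231/42186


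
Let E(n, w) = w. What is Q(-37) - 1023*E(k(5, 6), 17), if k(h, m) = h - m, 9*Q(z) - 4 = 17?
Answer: -52166/3 ≈ -17389.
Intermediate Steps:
Q(z) = 7/3 (Q(z) = 4/9 + (⅑)*17 = 4/9 + 17/9 = 7/3)
Q(-37) - 1023*E(k(5, 6), 17) = 7/3 - 1023*17 = 7/3 - 17391 = -52166/3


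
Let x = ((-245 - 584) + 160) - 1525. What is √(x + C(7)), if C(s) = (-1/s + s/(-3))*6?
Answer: 3*I*√12026/7 ≈ 46.998*I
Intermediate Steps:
C(s) = -6/s - 2*s (C(s) = (-1/s + s*(-⅓))*6 = (-1/s - s/3)*6 = -6/s - 2*s)
x = -2194 (x = (-829 + 160) - 1525 = -669 - 1525 = -2194)
√(x + C(7)) = √(-2194 + (-6/7 - 2*7)) = √(-2194 + (-6*⅐ - 14)) = √(-2194 + (-6/7 - 14)) = √(-2194 - 104/7) = √(-15462/7) = 3*I*√12026/7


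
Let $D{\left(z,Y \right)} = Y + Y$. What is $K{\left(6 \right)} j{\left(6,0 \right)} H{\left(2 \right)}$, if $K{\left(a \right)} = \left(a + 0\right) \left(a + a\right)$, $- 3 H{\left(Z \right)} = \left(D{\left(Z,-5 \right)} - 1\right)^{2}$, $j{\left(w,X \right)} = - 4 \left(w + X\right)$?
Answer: $69696$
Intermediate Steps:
$D{\left(z,Y \right)} = 2 Y$
$j{\left(w,X \right)} = - 4 X - 4 w$ ($j{\left(w,X \right)} = - 4 \left(X + w\right) = - 4 X - 4 w$)
$H{\left(Z \right)} = - \frac{121}{3}$ ($H{\left(Z \right)} = - \frac{\left(2 \left(-5\right) - 1\right)^{2}}{3} = - \frac{\left(-10 - 1\right)^{2}}{3} = - \frac{\left(-11\right)^{2}}{3} = \left(- \frac{1}{3}\right) 121 = - \frac{121}{3}$)
$K{\left(a \right)} = 2 a^{2}$ ($K{\left(a \right)} = a 2 a = 2 a^{2}$)
$K{\left(6 \right)} j{\left(6,0 \right)} H{\left(2 \right)} = 2 \cdot 6^{2} \left(\left(-4\right) 0 - 24\right) \left(- \frac{121}{3}\right) = 2 \cdot 36 \left(0 - 24\right) \left(- \frac{121}{3}\right) = 72 \left(-24\right) \left(- \frac{121}{3}\right) = \left(-1728\right) \left(- \frac{121}{3}\right) = 69696$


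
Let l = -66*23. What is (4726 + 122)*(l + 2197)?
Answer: 3291792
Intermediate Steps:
l = -1518
(4726 + 122)*(l + 2197) = (4726 + 122)*(-1518 + 2197) = 4848*679 = 3291792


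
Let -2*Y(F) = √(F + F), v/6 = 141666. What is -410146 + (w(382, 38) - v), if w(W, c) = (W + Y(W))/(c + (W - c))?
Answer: -1260141 - √191/382 ≈ -1.2601e+6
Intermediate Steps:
v = 849996 (v = 6*141666 = 849996)
Y(F) = -√2*√F/2 (Y(F) = -√(F + F)/2 = -√2*√F/2)
w(W, c) = (W - √2*√W/2)/W (w(W, c) = (W - √2*√W/2)/(c + (W - c)) = (W - √2*√W/2)/W)
-410146 + (w(382, 38) - v) = -410146 + ((1 - √2/(2*√382)) - 1*849996) = -410146 + ((1 - √2*√382/382/2) - 849996) = -410146 + ((1 - √191/382) - 849996) = -410146 + (-849995 - √191/382) = -1260141 - √191/382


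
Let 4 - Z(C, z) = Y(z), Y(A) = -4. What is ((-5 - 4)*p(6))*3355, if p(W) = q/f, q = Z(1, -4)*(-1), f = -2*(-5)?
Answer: 24156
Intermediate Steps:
f = 10
Z(C, z) = 8 (Z(C, z) = 4 - 1*(-4) = 4 + 4 = 8)
q = -8 (q = 8*(-1) = -8)
p(W) = -⅘ (p(W) = -8/10 = -8*⅒ = -⅘)
((-5 - 4)*p(6))*3355 = ((-5 - 4)*(-⅘))*3355 = -9*(-⅘)*3355 = (36/5)*3355 = 24156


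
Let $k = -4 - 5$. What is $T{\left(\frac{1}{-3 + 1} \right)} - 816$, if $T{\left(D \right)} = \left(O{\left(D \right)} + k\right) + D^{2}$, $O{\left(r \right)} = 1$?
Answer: $- \frac{3295}{4} \approx -823.75$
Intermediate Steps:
$k = -9$ ($k = -4 - 5 = -9$)
$T{\left(D \right)} = -8 + D^{2}$ ($T{\left(D \right)} = \left(1 - 9\right) + D^{2} = -8 + D^{2}$)
$T{\left(\frac{1}{-3 + 1} \right)} - 816 = \left(-8 + \left(\frac{1}{-3 + 1}\right)^{2}\right) - 816 = \left(-8 + \left(\frac{1}{-2}\right)^{2}\right) - 816 = \left(-8 + \left(- \frac{1}{2}\right)^{2}\right) - 816 = \left(-8 + \frac{1}{4}\right) - 816 = - \frac{31}{4} - 816 = - \frac{3295}{4}$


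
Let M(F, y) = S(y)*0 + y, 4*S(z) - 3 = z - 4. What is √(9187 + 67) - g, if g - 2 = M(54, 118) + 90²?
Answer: -8220 + √9254 ≈ -8123.8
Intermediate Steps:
S(z) = -¼ + z/4 (S(z) = ¾ + (z - 4)/4 = ¾ + (-4 + z)/4 = ¾ + (-1 + z/4) = -¼ + z/4)
M(F, y) = y (M(F, y) = (-¼ + y/4)*0 + y = 0 + y = y)
g = 8220 (g = 2 + (118 + 90²) = 2 + (118 + 8100) = 2 + 8218 = 8220)
√(9187 + 67) - g = √(9187 + 67) - 1*8220 = √9254 - 8220 = -8220 + √9254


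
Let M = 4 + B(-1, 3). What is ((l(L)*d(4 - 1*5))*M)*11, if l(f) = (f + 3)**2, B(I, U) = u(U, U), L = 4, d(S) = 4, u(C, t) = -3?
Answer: 2156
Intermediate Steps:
B(I, U) = -3
l(f) = (3 + f)**2
M = 1 (M = 4 - 3 = 1)
((l(L)*d(4 - 1*5))*M)*11 = (((3 + 4)**2*4)*1)*11 = ((7**2*4)*1)*11 = ((49*4)*1)*11 = (196*1)*11 = 196*11 = 2156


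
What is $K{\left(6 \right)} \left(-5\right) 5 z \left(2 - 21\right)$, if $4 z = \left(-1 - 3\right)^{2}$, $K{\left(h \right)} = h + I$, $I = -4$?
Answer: $3800$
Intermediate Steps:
$K{\left(h \right)} = -4 + h$ ($K{\left(h \right)} = h - 4 = -4 + h$)
$z = 4$ ($z = \frac{\left(-1 - 3\right)^{2}}{4} = \frac{\left(-4\right)^{2}}{4} = \frac{1}{4} \cdot 16 = 4$)
$K{\left(6 \right)} \left(-5\right) 5 z \left(2 - 21\right) = \left(-4 + 6\right) \left(-5\right) 5 \cdot 4 \left(2 - 21\right) = 2 \left(-5\right) 5 \cdot 4 \left(-19\right) = \left(-10\right) 5 \cdot 4 \left(-19\right) = \left(-50\right) 4 \left(-19\right) = \left(-200\right) \left(-19\right) = 3800$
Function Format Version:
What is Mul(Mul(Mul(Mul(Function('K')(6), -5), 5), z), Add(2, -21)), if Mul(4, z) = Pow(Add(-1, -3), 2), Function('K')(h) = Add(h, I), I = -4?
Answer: 3800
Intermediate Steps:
Function('K')(h) = Add(-4, h) (Function('K')(h) = Add(h, -4) = Add(-4, h))
z = 4 (z = Mul(Rational(1, 4), Pow(Add(-1, -3), 2)) = Mul(Rational(1, 4), Pow(-4, 2)) = Mul(Rational(1, 4), 16) = 4)
Mul(Mul(Mul(Mul(Function('K')(6), -5), 5), z), Add(2, -21)) = Mul(Mul(Mul(Mul(Add(-4, 6), -5), 5), 4), Add(2, -21)) = Mul(Mul(Mul(Mul(2, -5), 5), 4), -19) = Mul(Mul(Mul(-10, 5), 4), -19) = Mul(Mul(-50, 4), -19) = Mul(-200, -19) = 3800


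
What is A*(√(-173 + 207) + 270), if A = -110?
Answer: -29700 - 110*√34 ≈ -30341.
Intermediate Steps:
A*(√(-173 + 207) + 270) = -110*(√(-173 + 207) + 270) = -110*(√34 + 270) = -110*(270 + √34) = -29700 - 110*√34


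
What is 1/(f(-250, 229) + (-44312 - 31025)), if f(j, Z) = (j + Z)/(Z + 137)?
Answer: -122/9191121 ≈ -1.3274e-5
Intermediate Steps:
f(j, Z) = (Z + j)/(137 + Z)
1/(f(-250, 229) + (-44312 - 31025)) = 1/((229 - 250)/(137 + 229) + (-44312 - 31025)) = 1/(-21/366 - 75337) = 1/((1/366)*(-21) - 75337) = 1/(-7/122 - 75337) = 1/(-9191121/122) = -122/9191121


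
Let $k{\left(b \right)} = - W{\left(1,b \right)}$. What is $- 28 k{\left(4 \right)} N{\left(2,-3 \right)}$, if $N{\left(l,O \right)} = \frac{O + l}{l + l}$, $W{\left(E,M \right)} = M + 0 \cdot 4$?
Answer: $-28$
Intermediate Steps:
$W{\left(E,M \right)} = M$ ($W{\left(E,M \right)} = M + 0 = M$)
$N{\left(l,O \right)} = \frac{O + l}{2 l}$
$k{\left(b \right)} = - b$
$- 28 k{\left(4 \right)} N{\left(2,-3 \right)} = - 28 \left(\left(-1\right) 4\right) \frac{-3 + 2}{2 \cdot 2} = \left(-28\right) \left(-4\right) \frac{1}{2} \cdot \frac{1}{2} \left(-1\right) = 112 \left(- \frac{1}{4}\right) = -28$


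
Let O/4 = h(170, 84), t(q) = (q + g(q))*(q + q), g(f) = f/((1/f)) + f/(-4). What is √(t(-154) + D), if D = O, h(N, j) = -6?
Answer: I*√7268978 ≈ 2696.1*I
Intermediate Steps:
g(f) = f² - f/4 (g(f) = f/(1/f) + f*(-¼) = f*f - f/4 = f² - f/4)
t(q) = 2*q*(q + q*(-¼ + q)) (t(q) = (q + q*(-¼ + q))*(q + q) = (q + q*(-¼ + q))*(2*q) = 2*q*(q + q*(-¼ + q)))
O = -24 (O = 4*(-6) = -24)
D = -24
√(t(-154) + D) = √((½)*(-154)²*(3 + 4*(-154)) - 24) = √((½)*23716*(3 - 616) - 24) = √((½)*23716*(-613) - 24) = √(-7268954 - 24) = √(-7268978) = I*√7268978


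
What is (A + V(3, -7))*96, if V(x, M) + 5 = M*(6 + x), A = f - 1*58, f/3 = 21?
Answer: -6048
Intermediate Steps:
f = 63 (f = 3*21 = 63)
A = 5 (A = 63 - 1*58 = 63 - 58 = 5)
V(x, M) = -5 + M*(6 + x)
(A + V(3, -7))*96 = (5 + (-5 + 6*(-7) - 7*3))*96 = (5 + (-5 - 42 - 21))*96 = (5 - 68)*96 = -63*96 = -6048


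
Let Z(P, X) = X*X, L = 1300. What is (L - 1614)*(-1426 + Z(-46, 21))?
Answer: 309290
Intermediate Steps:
Z(P, X) = X²
(L - 1614)*(-1426 + Z(-46, 21)) = (1300 - 1614)*(-1426 + 21²) = -314*(-1426 + 441) = -314*(-985) = 309290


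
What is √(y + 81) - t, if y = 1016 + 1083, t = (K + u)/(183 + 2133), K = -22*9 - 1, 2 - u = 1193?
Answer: 695/1158 + 2*√545 ≈ 47.291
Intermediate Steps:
u = -1191 (u = 2 - 1*1193 = 2 - 1193 = -1191)
K = -199 (K = -198 - 1 = -199)
t = -695/1158 (t = (-199 - 1191)/(183 + 2133) = -1390/2316 = -1390*1/2316 = -695/1158 ≈ -0.60017)
y = 2099
√(y + 81) - t = √(2099 + 81) - 1*(-695/1158) = √2180 + 695/1158 = 2*√545 + 695/1158 = 695/1158 + 2*√545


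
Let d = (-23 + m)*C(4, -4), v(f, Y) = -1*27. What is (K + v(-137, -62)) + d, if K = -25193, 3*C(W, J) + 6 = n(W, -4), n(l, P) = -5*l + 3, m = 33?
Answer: -75890/3 ≈ -25297.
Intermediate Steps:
n(l, P) = 3 - 5*l
C(W, J) = -1 - 5*W/3 (C(W, J) = -2 + (3 - 5*W)/3 = -2 + (1 - 5*W/3) = -1 - 5*W/3)
v(f, Y) = -27
d = -230/3 (d = (-23 + 33)*(-1 - 5/3*4) = 10*(-1 - 20/3) = 10*(-23/3) = -230/3 ≈ -76.667)
(K + v(-137, -62)) + d = (-25193 - 27) - 230/3 = -25220 - 230/3 = -75890/3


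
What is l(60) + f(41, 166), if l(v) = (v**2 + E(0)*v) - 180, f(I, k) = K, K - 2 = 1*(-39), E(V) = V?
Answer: 3383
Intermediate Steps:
K = -37 (K = 2 + 1*(-39) = 2 - 39 = -37)
f(I, k) = -37
l(v) = -180 + v**2 (l(v) = (v**2 + 0*v) - 180 = (v**2 + 0) - 180 = v**2 - 180 = -180 + v**2)
l(60) + f(41, 166) = (-180 + 60**2) - 37 = (-180 + 3600) - 37 = 3420 - 37 = 3383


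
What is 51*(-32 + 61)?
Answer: 1479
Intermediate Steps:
51*(-32 + 61) = 51*29 = 1479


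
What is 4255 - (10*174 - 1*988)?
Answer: 3503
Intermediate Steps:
4255 - (10*174 - 1*988) = 4255 - (1740 - 988) = 4255 - 1*752 = 4255 - 752 = 3503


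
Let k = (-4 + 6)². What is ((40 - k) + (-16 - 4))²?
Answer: 256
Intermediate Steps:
k = 4 (k = 2² = 4)
((40 - k) + (-16 - 4))² = ((40 - 1*4) + (-16 - 4))² = ((40 - 4) - 20)² = (36 - 20)² = 16² = 256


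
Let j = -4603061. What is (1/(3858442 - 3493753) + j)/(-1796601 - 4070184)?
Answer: 1678685713028/2139551954865 ≈ 0.78460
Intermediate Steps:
(1/(3858442 - 3493753) + j)/(-1796601 - 4070184) = (1/(3858442 - 3493753) - 4603061)/(-1796601 - 4070184) = (1/364689 - 4603061)/(-5866785) = (1/364689 - 4603061)*(-1/5866785) = -1678685713028/364689*(-1/5866785) = 1678685713028/2139551954865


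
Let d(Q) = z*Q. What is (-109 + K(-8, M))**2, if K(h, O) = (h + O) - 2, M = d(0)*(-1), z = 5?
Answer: 14161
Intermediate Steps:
d(Q) = 5*Q
M = 0 (M = (5*0)*(-1) = 0*(-1) = 0)
K(h, O) = -2 + O + h (K(h, O) = (O + h) - 2 = -2 + O + h)
(-109 + K(-8, M))**2 = (-109 + (-2 + 0 - 8))**2 = (-109 - 10)**2 = (-119)**2 = 14161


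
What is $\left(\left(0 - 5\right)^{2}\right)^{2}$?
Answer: $625$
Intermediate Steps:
$\left(\left(0 - 5\right)^{2}\right)^{2} = \left(\left(-5\right)^{2}\right)^{2} = 25^{2} = 625$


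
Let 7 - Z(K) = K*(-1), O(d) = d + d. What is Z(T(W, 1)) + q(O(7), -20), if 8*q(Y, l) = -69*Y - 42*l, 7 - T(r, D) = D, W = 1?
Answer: -11/4 ≈ -2.7500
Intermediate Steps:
O(d) = 2*d
T(r, D) = 7 - D
Z(K) = 7 + K (Z(K) = 7 - K*(-1) = 7 - (-1)*K = 7 + K)
q(Y, l) = -69*Y/8 - 21*l/4 (q(Y, l) = (-69*Y - 42*l)/8 = -69*Y/8 - 21*l/4)
Z(T(W, 1)) + q(O(7), -20) = (7 + (7 - 1*1)) + (-69*7/4 - 21/4*(-20)) = (7 + (7 - 1)) + (-69/8*14 + 105) = (7 + 6) + (-483/4 + 105) = 13 - 63/4 = -11/4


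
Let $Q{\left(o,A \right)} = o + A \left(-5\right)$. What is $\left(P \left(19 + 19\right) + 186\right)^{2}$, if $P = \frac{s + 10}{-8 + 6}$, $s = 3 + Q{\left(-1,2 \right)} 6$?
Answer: $1423249$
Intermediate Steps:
$Q{\left(o,A \right)} = o - 5 A$
$s = -63$ ($s = 3 + \left(-1 - 10\right) 6 = 3 - 66 = -63$)
$P = \frac{53}{2}$ ($P = \frac{-63 + 10}{-8 + 6} = - \frac{53}{-2} = \left(-53\right) \left(- \frac{1}{2}\right) = \frac{53}{2} \approx 26.5$)
$\left(P \left(19 + 19\right) + 186\right)^{2} = \left(\frac{53 \left(19 + 19\right)}{2} + 186\right)^{2} = \left(\frac{53}{2} \cdot 38 + 186\right)^{2} = \left(1007 + 186\right)^{2} = 1193^{2} = 1423249$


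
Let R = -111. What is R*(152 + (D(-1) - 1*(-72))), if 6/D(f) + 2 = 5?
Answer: -25086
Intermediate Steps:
D(f) = 2 (D(f) = 6/(-2 + 5) = 6/3 = 6*(1/3) = 2)
R*(152 + (D(-1) - 1*(-72))) = -111*(152 + (2 - 1*(-72))) = -111*(152 + (2 + 72)) = -111*(152 + 74) = -111*226 = -25086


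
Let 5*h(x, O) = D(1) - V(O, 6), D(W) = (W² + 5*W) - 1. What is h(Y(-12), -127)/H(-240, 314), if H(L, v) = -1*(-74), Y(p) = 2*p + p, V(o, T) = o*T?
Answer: 767/370 ≈ 2.0730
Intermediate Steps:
V(o, T) = T*o
D(W) = -1 + W² + 5*W
Y(p) = 3*p
H(L, v) = 74
h(x, O) = 1 - 6*O/5 (h(x, O) = ((-1 + 1² + 5*1) - 6*O)/5 = ((-1 + 1 + 5) - 6*O)/5 = (5 - 6*O)/5 = 1 - 6*O/5)
h(Y(-12), -127)/H(-240, 314) = (1 - 6/5*(-127))/74 = (1 + 762/5)*(1/74) = (767/5)*(1/74) = 767/370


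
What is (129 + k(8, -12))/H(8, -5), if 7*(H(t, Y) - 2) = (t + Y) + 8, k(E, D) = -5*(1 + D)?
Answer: 1288/25 ≈ 51.520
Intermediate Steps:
k(E, D) = -5 - 5*D
H(t, Y) = 22/7 + Y/7 + t/7 (H(t, Y) = 2 + ((t + Y) + 8)/7 = 2 + ((Y + t) + 8)/7 = 2 + (8 + Y + t)/7 = 2 + (8/7 + Y/7 + t/7) = 22/7 + Y/7 + t/7)
(129 + k(8, -12))/H(8, -5) = (129 + (-5 - 5*(-12)))/(22/7 + (⅐)*(-5) + (⅐)*8) = (129 + (-5 + 60))/(22/7 - 5/7 + 8/7) = (129 + 55)/(25/7) = (7/25)*184 = 1288/25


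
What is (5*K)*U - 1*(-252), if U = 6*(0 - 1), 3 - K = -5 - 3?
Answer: -78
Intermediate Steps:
K = 11 (K = 3 - (-5 - 3) = 3 - 1*(-8) = 3 + 8 = 11)
U = -6 (U = 6*(-1) = -6)
(5*K)*U - 1*(-252) = (5*11)*(-6) - 1*(-252) = 55*(-6) + 252 = -330 + 252 = -78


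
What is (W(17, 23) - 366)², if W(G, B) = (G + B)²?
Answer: 1522756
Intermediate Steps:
W(G, B) = (B + G)²
(W(17, 23) - 366)² = ((23 + 17)² - 366)² = (40² - 366)² = (1600 - 366)² = 1234² = 1522756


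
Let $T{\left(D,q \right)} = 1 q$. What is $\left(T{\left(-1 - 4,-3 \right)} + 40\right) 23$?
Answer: $851$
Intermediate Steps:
$T{\left(D,q \right)} = q$
$\left(T{\left(-1 - 4,-3 \right)} + 40\right) 23 = \left(-3 + 40\right) 23 = 37 \cdot 23 = 851$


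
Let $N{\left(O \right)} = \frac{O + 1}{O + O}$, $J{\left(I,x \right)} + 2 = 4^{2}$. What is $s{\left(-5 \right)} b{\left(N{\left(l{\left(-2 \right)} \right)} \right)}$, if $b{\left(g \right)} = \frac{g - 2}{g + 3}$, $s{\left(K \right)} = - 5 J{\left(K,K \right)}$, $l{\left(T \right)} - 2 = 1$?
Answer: $\frac{280}{11} \approx 25.455$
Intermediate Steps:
$l{\left(T \right)} = 3$ ($l{\left(T \right)} = 2 + 1 = 3$)
$J{\left(I,x \right)} = 14$ ($J{\left(I,x \right)} = -2 + 4^{2} = -2 + 16 = 14$)
$s{\left(K \right)} = -70$ ($s{\left(K \right)} = \left(-5\right) 14 = -70$)
$N{\left(O \right)} = \frac{1 + O}{2 O}$
$b{\left(g \right)} = \frac{-2 + g}{3 + g}$
$s{\left(-5 \right)} b{\left(N{\left(l{\left(-2 \right)} \right)} \right)} = - 70 \frac{-2 + \frac{1 + 3}{2 \cdot 3}}{3 + \frac{1 + 3}{2 \cdot 3}} = - 70 \frac{-2 + \frac{1}{2} \cdot \frac{1}{3} \cdot 4}{3 + \frac{1}{2} \cdot \frac{1}{3} \cdot 4} = - 70 \frac{-2 + \frac{2}{3}}{3 + \frac{2}{3}} = - 70 \frac{1}{\frac{11}{3}} \left(- \frac{4}{3}\right) = - 70 \cdot \frac{3}{11} \left(- \frac{4}{3}\right) = \left(-70\right) \left(- \frac{4}{11}\right) = \frac{280}{11}$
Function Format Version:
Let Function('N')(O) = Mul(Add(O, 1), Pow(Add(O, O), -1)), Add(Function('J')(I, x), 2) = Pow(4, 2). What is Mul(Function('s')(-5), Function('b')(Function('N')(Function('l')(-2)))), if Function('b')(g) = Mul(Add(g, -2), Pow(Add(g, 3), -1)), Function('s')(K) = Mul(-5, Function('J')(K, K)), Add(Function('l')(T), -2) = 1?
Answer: Rational(280, 11) ≈ 25.455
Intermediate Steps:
Function('l')(T) = 3 (Function('l')(T) = Add(2, 1) = 3)
Function('J')(I, x) = 14 (Function('J')(I, x) = Add(-2, Pow(4, 2)) = Add(-2, 16) = 14)
Function('s')(K) = -70 (Function('s')(K) = Mul(-5, 14) = -70)
Function('N')(O) = Mul(Rational(1, 2), Pow(O, -1), Add(1, O)) (Function('N')(O) = Mul(Add(1, O), Pow(Mul(2, O), -1)) = Mul(Add(1, O), Mul(Rational(1, 2), Pow(O, -1))) = Mul(Rational(1, 2), Pow(O, -1), Add(1, O)))
Function('b')(g) = Mul(Pow(Add(3, g), -1), Add(-2, g)) (Function('b')(g) = Mul(Add(-2, g), Pow(Add(3, g), -1)) = Mul(Pow(Add(3, g), -1), Add(-2, g)))
Mul(Function('s')(-5), Function('b')(Function('N')(Function('l')(-2)))) = Mul(-70, Mul(Pow(Add(3, Mul(Rational(1, 2), Pow(3, -1), Add(1, 3))), -1), Add(-2, Mul(Rational(1, 2), Pow(3, -1), Add(1, 3))))) = Mul(-70, Mul(Pow(Add(3, Mul(Rational(1, 2), Rational(1, 3), 4)), -1), Add(-2, Mul(Rational(1, 2), Rational(1, 3), 4)))) = Mul(-70, Mul(Pow(Add(3, Rational(2, 3)), -1), Add(-2, Rational(2, 3)))) = Mul(-70, Mul(Pow(Rational(11, 3), -1), Rational(-4, 3))) = Mul(-70, Mul(Rational(3, 11), Rational(-4, 3))) = Mul(-70, Rational(-4, 11)) = Rational(280, 11)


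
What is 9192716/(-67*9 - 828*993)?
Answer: -9192716/822807 ≈ -11.172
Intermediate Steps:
9192716/(-67*9 - 828*993) = 9192716/(-603 - 822204) = 9192716/(-822807) = 9192716*(-1/822807) = -9192716/822807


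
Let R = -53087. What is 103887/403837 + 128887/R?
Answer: -6647755750/3062642117 ≈ -2.1706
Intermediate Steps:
103887/403837 + 128887/R = 103887/403837 + 128887/(-53087) = 103887*(1/403837) + 128887*(-1/53087) = 14841/57691 - 128887/53087 = -6647755750/3062642117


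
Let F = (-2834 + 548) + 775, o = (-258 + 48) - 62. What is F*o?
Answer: 410992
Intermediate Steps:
o = -272 (o = -210 - 62 = -272)
F = -1511 (F = -2286 + 775 = -1511)
F*o = -1511*(-272) = 410992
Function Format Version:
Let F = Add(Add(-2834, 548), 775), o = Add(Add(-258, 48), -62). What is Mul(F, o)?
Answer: 410992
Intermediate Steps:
o = -272 (o = Add(-210, -62) = -272)
F = -1511 (F = Add(-2286, 775) = -1511)
Mul(F, o) = Mul(-1511, -272) = 410992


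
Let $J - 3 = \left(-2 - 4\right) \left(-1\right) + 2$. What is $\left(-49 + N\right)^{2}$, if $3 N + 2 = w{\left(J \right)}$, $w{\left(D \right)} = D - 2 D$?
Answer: $\frac{25600}{9} \approx 2844.4$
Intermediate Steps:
$J = 11$ ($J = 3 + \left(\left(-2 - 4\right) \left(-1\right) + 2\right) = 3 + \left(\left(-6\right) \left(-1\right) + 2\right) = 3 + \left(6 + 2\right) = 3 + 8 = 11$)
$w{\left(D \right)} = - D$
$N = - \frac{13}{3}$ ($N = - \frac{2}{3} + \frac{\left(-1\right) 11}{3} = - \frac{2}{3} + \frac{1}{3} \left(-11\right) = - \frac{2}{3} - \frac{11}{3} = - \frac{13}{3} \approx -4.3333$)
$\left(-49 + N\right)^{2} = \left(-49 - \frac{13}{3}\right)^{2} = \left(- \frac{160}{3}\right)^{2} = \frac{25600}{9}$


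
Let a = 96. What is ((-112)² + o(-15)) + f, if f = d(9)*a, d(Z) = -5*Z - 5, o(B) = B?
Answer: 7729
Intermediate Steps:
d(Z) = -5 - 5*Z
f = -4800 (f = (-5 - 5*9)*96 = (-5 - 45)*96 = -50*96 = -4800)
((-112)² + o(-15)) + f = ((-112)² - 15) - 4800 = (12544 - 15) - 4800 = 12529 - 4800 = 7729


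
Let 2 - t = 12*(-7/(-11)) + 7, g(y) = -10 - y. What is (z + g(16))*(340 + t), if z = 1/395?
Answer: -36978669/4345 ≈ -8510.6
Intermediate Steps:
z = 1/395 ≈ 0.0025316
t = -139/11 (t = 2 - (12*(-7/(-11)) + 7) = 2 - (12*(-7*(-1/11)) + 7) = 2 - (12*(7/11) + 7) = 2 - (84/11 + 7) = 2 - 1*161/11 = 2 - 161/11 = -139/11 ≈ -12.636)
(z + g(16))*(340 + t) = (1/395 + (-10 - 1*16))*(340 - 139/11) = (1/395 + (-10 - 16))*(3601/11) = (1/395 - 26)*(3601/11) = -10269/395*3601/11 = -36978669/4345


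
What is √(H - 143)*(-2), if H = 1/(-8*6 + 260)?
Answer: -I*√1606695/53 ≈ -23.916*I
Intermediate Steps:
H = 1/212 (H = 1/(-48 + 260) = 1/212 ≈ 0.0047170)
√(H - 143)*(-2) = √(1/212 - 143)*(-2) = √(-30315/212)*(-2) = (I*√1606695/106)*(-2) = -I*√1606695/53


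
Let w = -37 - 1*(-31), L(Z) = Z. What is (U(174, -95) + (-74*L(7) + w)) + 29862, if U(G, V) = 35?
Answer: 29373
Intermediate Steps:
w = -6 (w = -37 + 31 = -6)
(U(174, -95) + (-74*L(7) + w)) + 29862 = (35 + (-74*7 - 6)) + 29862 = (35 + (-518 - 6)) + 29862 = (35 - 524) + 29862 = -489 + 29862 = 29373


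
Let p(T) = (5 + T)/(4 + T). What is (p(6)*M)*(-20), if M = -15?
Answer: 330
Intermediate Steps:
p(T) = (5 + T)/(4 + T)
(p(6)*M)*(-20) = (((5 + 6)/(4 + 6))*(-15))*(-20) = ((11/10)*(-15))*(-20) = -33/2*(-20) = 330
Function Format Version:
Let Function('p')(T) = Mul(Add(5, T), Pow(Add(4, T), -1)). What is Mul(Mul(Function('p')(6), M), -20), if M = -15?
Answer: 330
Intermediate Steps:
Function('p')(T) = Mul(Pow(Add(4, T), -1), Add(5, T))
Mul(Mul(Function('p')(6), M), -20) = Mul(Mul(Mul(Pow(Add(4, 6), -1), Add(5, 6)), -15), -20) = Mul(Mul(Mul(Pow(10, -1), 11), -15), -20) = Mul(Mul(Mul(Rational(1, 10), 11), -15), -20) = Mul(Mul(Rational(11, 10), -15), -20) = Mul(Rational(-33, 2), -20) = 330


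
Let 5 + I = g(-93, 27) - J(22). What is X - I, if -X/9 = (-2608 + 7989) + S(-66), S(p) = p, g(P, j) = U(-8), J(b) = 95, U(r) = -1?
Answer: -47734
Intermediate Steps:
g(P, j) = -1
I = -101 (I = -5 + (-1 - 1*95) = -5 + (-1 - 95) = -5 - 96 = -101)
X = -47835 (X = -9*((-2608 + 7989) - 66) = -9*(5381 - 66) = -9*5315 = -47835)
X - I = -47835 - 1*(-101) = -47835 + 101 = -47734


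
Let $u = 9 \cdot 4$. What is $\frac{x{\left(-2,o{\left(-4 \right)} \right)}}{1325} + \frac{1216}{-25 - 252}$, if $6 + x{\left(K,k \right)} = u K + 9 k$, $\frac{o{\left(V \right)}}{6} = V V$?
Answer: $- \frac{1393478}{367025} \approx -3.7967$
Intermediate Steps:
$u = 36$
$o{\left(V \right)} = 6 V^{2}$ ($o{\left(V \right)} = 6 V V = 6 V^{2}$)
$x{\left(K,k \right)} = -6 + 9 k + 36 K$ ($x{\left(K,k \right)} = -6 + \left(36 K + 9 k\right) = -6 + \left(9 k + 36 K\right) = -6 + 9 k + 36 K$)
$\frac{x{\left(-2,o{\left(-4 \right)} \right)}}{1325} + \frac{1216}{-25 - 252} = \frac{-6 + 9 \cdot 6 \left(-4\right)^{2} + 36 \left(-2\right)}{1325} + \frac{1216}{-25 - 252} = \left(-6 + 9 \cdot 6 \cdot 16 - 72\right) \frac{1}{1325} + \frac{1216}{-25 - 252} = \left(-6 + 9 \cdot 96 - 72\right) \frac{1}{1325} + \frac{1216}{-277} = \left(-6 + 864 - 72\right) \frac{1}{1325} + 1216 \left(- \frac{1}{277}\right) = 786 \cdot \frac{1}{1325} - \frac{1216}{277} = \frac{786}{1325} - \frac{1216}{277} = - \frac{1393478}{367025}$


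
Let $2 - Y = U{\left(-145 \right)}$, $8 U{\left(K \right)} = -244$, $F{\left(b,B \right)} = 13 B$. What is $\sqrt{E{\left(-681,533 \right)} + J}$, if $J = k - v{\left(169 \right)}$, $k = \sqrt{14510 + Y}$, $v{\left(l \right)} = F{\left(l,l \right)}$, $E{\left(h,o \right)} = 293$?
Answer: $\frac{\sqrt{-7616 + 2 \sqrt{58170}}}{2} \approx 42.23 i$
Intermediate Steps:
$U{\left(K \right)} = - \frac{61}{2}$ ($U{\left(K \right)} = \frac{1}{8} \left(-244\right) = - \frac{61}{2}$)
$Y = \frac{65}{2}$ ($Y = 2 - - \frac{61}{2} = 2 + \frac{61}{2} = \frac{65}{2} \approx 32.5$)
$v{\left(l \right)} = 13 l$
$k = \frac{\sqrt{58170}}{2}$ ($k = \sqrt{14510 + \frac{65}{2}} = \sqrt{\frac{29085}{2}} = \frac{\sqrt{58170}}{2} \approx 120.59$)
$J = -2197 + \frac{\sqrt{58170}}{2}$ ($J = \frac{\sqrt{58170}}{2} - 13 \cdot 169 = \frac{\sqrt{58170}}{2} - 2197 = -2197 + \frac{\sqrt{58170}}{2} \approx -2076.4$)
$\sqrt{E{\left(-681,533 \right)} + J} = \sqrt{293 - \left(2197 - \frac{\sqrt{58170}}{2}\right)} = \sqrt{-1904 + \frac{\sqrt{58170}}{2}}$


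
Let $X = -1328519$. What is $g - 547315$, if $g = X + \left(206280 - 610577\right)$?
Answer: $-2280131$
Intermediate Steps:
$g = -1732816$ ($g = -1328519 + \left(206280 - 610577\right) = -1328519 - 404297 = -1732816$)
$g - 547315 = -1732816 - 547315 = -2280131$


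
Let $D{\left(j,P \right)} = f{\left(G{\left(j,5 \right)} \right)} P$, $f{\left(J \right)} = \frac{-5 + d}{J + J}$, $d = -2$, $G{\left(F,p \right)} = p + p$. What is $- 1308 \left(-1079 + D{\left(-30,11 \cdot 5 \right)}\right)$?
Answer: $1436511$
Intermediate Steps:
$G{\left(F,p \right)} = 2 p$
$f{\left(J \right)} = - \frac{7}{2 J}$ ($f{\left(J \right)} = \frac{-5 - 2}{J + J} = - \frac{7}{2 J}$)
$D{\left(j,P \right)} = - \frac{7 P}{20}$ ($D{\left(j,P \right)} = - \frac{7}{2 \cdot 2 \cdot 5} P = - \frac{7}{2 \cdot 10} P = \left(- \frac{7}{2}\right) \frac{1}{10} P = - \frac{7 P}{20}$)
$- 1308 \left(-1079 + D{\left(-30,11 \cdot 5 \right)}\right) = - 1308 \left(-1079 - \frac{7 \cdot 11 \cdot 5}{20}\right) = - 1308 \left(-1079 - \frac{77}{4}\right) = \left(-1308\right) \left(- \frac{4393}{4}\right) = 1436511$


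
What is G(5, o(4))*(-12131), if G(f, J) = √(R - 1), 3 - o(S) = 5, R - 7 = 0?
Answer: -12131*√6 ≈ -29715.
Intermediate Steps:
R = 7 (R = 7 + 0 = 7)
o(S) = -2 (o(S) = 3 - 1*5 = 3 - 5 = -2)
G(f, J) = √6 (G(f, J) = √(7 - 1) = √6)
G(5, o(4))*(-12131) = √6*(-12131) = -12131*√6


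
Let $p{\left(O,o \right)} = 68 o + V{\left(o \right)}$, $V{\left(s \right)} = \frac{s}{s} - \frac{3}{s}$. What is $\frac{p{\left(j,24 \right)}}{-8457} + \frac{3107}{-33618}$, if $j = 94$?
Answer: $- \frac{2775039}{9719912} \approx -0.2855$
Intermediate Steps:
$V{\left(s \right)} = 1 - \frac{3}{s}$
$p{\left(O,o \right)} = 68 o + \frac{-3 + o}{o}$
$\frac{p{\left(j,24 \right)}}{-8457} + \frac{3107}{-33618} = \frac{1 - \frac{3}{24} + 68 \cdot 24}{-8457} + \frac{3107}{-33618} = \left(1 - \frac{1}{8} + 1632\right) \left(- \frac{1}{8457}\right) + 3107 \left(- \frac{1}{33618}\right) = \left(1 - \frac{1}{8} + 1632\right) \left(- \frac{1}{8457}\right) - \frac{239}{2586} = \frac{13063}{8} \left(- \frac{1}{8457}\right) - \frac{239}{2586} = - \frac{13063}{67656} - \frac{239}{2586} = - \frac{2775039}{9719912}$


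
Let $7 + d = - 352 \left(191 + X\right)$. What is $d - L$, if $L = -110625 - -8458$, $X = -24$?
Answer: $43376$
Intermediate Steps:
$d = -58791$ ($d = -7 - 352 \left(191 - 24\right) = -7 - 58784 = -58791$)
$L = -102167$ ($L = -110625 + 8458 = -102167$)
$d - L = -58791 - -102167 = -58791 + 102167 = 43376$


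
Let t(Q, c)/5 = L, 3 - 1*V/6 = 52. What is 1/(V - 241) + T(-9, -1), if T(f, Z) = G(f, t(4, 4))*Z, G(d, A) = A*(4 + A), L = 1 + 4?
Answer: -387876/535 ≈ -725.00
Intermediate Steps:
V = -294 (V = 18 - 6*52 = 18 - 312 = -294)
L = 5
t(Q, c) = 25 (t(Q, c) = 5*5 = 25)
T(f, Z) = 725*Z (T(f, Z) = (25*(4 + 25))*Z = (25*29)*Z = 725*Z)
1/(V - 241) + T(-9, -1) = 1/(-294 - 241) + 725*(-1) = 1/(-535) - 725 = -1/535 - 725 = -387876/535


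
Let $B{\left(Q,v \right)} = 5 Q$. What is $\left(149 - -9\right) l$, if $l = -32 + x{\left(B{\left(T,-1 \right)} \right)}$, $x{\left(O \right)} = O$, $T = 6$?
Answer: $-316$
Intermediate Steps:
$l = -2$ ($l = -32 + 5 \cdot 6 = -32 + 30 = -2$)
$\left(149 - -9\right) l = \left(149 - -9\right) \left(-2\right) = \left(149 + 9\right) \left(-2\right) = 158 \left(-2\right) = -316$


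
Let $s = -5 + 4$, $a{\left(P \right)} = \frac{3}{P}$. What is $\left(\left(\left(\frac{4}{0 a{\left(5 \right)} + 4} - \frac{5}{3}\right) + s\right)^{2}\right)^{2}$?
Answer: $\frac{625}{81} \approx 7.716$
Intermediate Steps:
$s = -1$
$\left(\left(\left(\frac{4}{0 a{\left(5 \right)} + 4} - \frac{5}{3}\right) + s\right)^{2}\right)^{2} = \left(\left(\left(\frac{4}{0 \cdot \frac{3}{5} + 4} - \frac{5}{3}\right) - 1\right)^{2}\right)^{2} = \left(\left(\left(\frac{4}{0 + 4} - \frac{5}{3}\right) - 1\right)^{2}\right)^{2} = \left(\left(\left(\frac{4}{4} - \frac{5}{3}\right) - 1\right)^{2}\right)^{2} = \left(\left(\left(4 \cdot \frac{1}{4} - \frac{5}{3}\right) - 1\right)^{2}\right)^{2} = \left(\left(\left(1 - \frac{5}{3}\right) - 1\right)^{2}\right)^{2} = \left(\left(- \frac{2}{3} - 1\right)^{2}\right)^{2} = \left(\left(- \frac{5}{3}\right)^{2}\right)^{2} = \left(\frac{25}{9}\right)^{2} = \frac{625}{81}$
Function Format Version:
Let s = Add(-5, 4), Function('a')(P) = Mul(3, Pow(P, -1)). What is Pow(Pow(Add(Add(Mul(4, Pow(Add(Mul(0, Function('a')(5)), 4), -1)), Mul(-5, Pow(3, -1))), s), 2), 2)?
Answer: Rational(625, 81) ≈ 7.7160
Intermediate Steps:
s = -1
Pow(Pow(Add(Add(Mul(4, Pow(Add(Mul(0, Function('a')(5)), 4), -1)), Mul(-5, Pow(3, -1))), s), 2), 2) = Pow(Pow(Add(Add(Mul(4, Pow(Add(Mul(0, Mul(3, Pow(5, -1))), 4), -1)), Mul(-5, Pow(3, -1))), -1), 2), 2) = Pow(Pow(Add(Add(Mul(4, Pow(Add(Mul(0, Mul(3, Rational(1, 5))), 4), -1)), Mul(-5, Rational(1, 3))), -1), 2), 2) = Pow(Pow(Add(Add(Mul(4, Pow(Add(Mul(0, Rational(3, 5)), 4), -1)), Rational(-5, 3)), -1), 2), 2) = Pow(Pow(Add(Add(Mul(4, Pow(Add(0, 4), -1)), Rational(-5, 3)), -1), 2), 2) = Pow(Pow(Add(Add(Mul(4, Pow(4, -1)), Rational(-5, 3)), -1), 2), 2) = Pow(Pow(Add(Add(Mul(4, Rational(1, 4)), Rational(-5, 3)), -1), 2), 2) = Pow(Pow(Add(Add(1, Rational(-5, 3)), -1), 2), 2) = Pow(Pow(Add(Rational(-2, 3), -1), 2), 2) = Pow(Pow(Rational(-5, 3), 2), 2) = Pow(Rational(25, 9), 2) = Rational(625, 81)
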